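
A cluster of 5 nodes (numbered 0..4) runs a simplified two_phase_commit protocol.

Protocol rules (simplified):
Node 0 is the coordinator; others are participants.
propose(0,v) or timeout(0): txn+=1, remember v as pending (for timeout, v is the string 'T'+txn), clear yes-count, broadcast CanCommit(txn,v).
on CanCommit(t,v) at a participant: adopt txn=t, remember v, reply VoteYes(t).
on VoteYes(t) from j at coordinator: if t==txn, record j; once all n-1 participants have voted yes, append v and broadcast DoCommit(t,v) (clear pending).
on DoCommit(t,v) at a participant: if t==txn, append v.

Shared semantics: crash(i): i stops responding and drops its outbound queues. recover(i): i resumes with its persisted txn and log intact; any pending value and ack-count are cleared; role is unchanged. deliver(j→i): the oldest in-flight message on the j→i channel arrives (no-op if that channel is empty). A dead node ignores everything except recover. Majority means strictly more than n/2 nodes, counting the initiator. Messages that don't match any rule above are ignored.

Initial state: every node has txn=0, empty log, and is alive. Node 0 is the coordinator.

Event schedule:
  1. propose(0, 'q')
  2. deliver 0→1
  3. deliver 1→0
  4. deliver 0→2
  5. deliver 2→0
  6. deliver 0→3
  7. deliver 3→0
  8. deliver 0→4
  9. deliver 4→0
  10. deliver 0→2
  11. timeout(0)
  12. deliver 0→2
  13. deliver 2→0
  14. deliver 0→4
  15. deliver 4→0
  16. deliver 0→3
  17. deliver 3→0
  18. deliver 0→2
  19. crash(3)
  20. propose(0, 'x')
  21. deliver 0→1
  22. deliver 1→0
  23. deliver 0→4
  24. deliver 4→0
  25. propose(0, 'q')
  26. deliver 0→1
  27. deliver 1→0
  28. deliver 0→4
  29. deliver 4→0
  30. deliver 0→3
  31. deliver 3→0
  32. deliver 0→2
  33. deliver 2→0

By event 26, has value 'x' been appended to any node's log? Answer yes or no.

no

[1] propose(0,'q') → N0(coor t1 [-])
[2] deliver 0→1 → N1(part t1 [-])
[3] deliver 1→0 → ∅
[4] deliver 0→2 → N2(part t1 [-])
[5] deliver 2→0 → ∅
[6] deliver 0→3 → N3(part t1 [-])
[7] deliver 3→0 → ∅
[8] deliver 0→4 → N4(part t1 [-])
[9] deliver 4→0 → N0(coor t1 [q])
[10] deliver 0→2 → N2(part t1 [q])
[11] timeout(0) → N0(coor t2 [q])
[12] deliver 0→2 → N2(part t2 [q])
[13] deliver 2→0 → ∅
[14] deliver 0→4 → N4(part t1 [q])
[15] deliver 4→0 → ∅
[16] deliver 0→3 → N3(part t1 [q])
[17] deliver 3→0 → ∅
[18] deliver 0→2 → ∅
[19] crash(3) → N3(✗part t1 [q])
[20] propose(0,'x') → N0(coor t3 [q])
[21] deliver 0→1 → N1(part t1 [q])
[22] deliver 1→0 → ∅
[23] deliver 0→4 → N4(part t2 [q])
[24] deliver 4→0 → ∅
[25] propose(0,'q') → N0(coor t4 [q])
[26] deliver 0→1 → N1(part t2 [q])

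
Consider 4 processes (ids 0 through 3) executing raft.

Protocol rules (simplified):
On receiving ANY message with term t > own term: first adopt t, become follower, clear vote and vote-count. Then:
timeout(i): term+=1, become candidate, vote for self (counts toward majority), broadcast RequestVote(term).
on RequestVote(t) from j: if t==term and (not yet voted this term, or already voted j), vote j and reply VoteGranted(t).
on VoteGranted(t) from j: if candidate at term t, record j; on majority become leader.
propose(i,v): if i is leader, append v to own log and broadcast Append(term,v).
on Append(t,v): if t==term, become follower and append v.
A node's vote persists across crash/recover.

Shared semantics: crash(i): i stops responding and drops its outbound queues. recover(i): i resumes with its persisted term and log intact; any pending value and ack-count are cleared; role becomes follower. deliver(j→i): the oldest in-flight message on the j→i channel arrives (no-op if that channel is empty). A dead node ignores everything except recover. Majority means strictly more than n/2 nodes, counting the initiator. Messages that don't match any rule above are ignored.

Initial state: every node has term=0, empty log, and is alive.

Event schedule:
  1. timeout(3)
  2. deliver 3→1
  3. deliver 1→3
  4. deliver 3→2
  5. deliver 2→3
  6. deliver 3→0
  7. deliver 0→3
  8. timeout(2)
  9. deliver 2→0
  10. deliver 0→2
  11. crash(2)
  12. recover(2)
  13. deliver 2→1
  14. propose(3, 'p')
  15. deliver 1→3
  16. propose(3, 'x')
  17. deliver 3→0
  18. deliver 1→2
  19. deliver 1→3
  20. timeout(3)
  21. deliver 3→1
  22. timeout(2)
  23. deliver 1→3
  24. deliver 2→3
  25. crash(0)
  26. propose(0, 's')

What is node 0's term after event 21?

step 1 timeout(3): 3={cand,t=1,log=-}
step 2 deliver 3→1: 1={foll,t=1,log=-}
step 3 deliver 1→3: —
step 4 deliver 3→2: 2={foll,t=1,log=-}
step 5 deliver 2→3: 3={lead,t=1,log=-}
step 6 deliver 3→0: 0={foll,t=1,log=-}
step 7 deliver 0→3: —
step 8 timeout(2): 2={cand,t=2,log=-}
step 9 deliver 2→0: 0={foll,t=2,log=-}
step 10 deliver 0→2: —
step 11 crash(2): 2={✗cand,t=2,log=-}
step 12 recover(2): 2={foll,t=2,log=-}
step 13 deliver 2→1: —
step 14 propose(3,'p'): 3={lead,t=1,log=p}
step 15 deliver 1→3: —
step 16 propose(3,'x'): 3={lead,t=1,log=p,x}
step 17 deliver 3→0: —
step 18 deliver 1→2: —
step 19 deliver 1→3: —
step 20 timeout(3): 3={cand,t=2,log=p,x}
step 21 deliver 3→1: 1={foll,t=1,log=p}

2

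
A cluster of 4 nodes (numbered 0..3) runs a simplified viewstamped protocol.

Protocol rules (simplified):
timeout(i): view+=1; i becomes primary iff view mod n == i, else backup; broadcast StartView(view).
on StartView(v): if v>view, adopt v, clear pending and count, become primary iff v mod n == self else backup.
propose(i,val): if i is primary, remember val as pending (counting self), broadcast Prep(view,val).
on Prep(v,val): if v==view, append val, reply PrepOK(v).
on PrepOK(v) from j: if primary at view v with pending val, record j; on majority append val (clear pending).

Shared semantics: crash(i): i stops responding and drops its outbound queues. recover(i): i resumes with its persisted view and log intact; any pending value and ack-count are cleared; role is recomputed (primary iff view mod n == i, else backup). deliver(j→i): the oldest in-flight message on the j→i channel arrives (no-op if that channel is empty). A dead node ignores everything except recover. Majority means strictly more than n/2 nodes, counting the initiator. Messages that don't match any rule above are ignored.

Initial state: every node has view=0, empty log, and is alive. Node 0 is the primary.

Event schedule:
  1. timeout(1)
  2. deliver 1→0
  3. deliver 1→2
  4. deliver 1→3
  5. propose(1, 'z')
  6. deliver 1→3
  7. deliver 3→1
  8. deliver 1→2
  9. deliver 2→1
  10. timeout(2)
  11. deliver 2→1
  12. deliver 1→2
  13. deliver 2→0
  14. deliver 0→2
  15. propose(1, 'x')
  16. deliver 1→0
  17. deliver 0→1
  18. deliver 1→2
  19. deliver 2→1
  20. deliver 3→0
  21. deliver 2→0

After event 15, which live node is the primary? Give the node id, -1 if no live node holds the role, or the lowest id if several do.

e1 timeout(1): 1[prim,v=1,-]
e2 deliver 1→0: 0[back,v=1,-]
e3 deliver 1→2: 2[back,v=1,-]
e4 deliver 1→3: 3[back,v=1,-]
e5 propose(1,'z'): ·
e6 deliver 1→3: 3[back,v=1,z]
e7 deliver 3→1: ·
e8 deliver 1→2: 2[back,v=1,z]
e9 deliver 2→1: 1[prim,v=1,z]
e10 timeout(2): 2[prim,v=2,z]
e11 deliver 2→1: 1[back,v=2,z]
e12 deliver 1→2: ·
e13 deliver 2→0: 0[back,v=2,-]
e14 deliver 0→2: ·
e15 propose(1,'x'): ·

2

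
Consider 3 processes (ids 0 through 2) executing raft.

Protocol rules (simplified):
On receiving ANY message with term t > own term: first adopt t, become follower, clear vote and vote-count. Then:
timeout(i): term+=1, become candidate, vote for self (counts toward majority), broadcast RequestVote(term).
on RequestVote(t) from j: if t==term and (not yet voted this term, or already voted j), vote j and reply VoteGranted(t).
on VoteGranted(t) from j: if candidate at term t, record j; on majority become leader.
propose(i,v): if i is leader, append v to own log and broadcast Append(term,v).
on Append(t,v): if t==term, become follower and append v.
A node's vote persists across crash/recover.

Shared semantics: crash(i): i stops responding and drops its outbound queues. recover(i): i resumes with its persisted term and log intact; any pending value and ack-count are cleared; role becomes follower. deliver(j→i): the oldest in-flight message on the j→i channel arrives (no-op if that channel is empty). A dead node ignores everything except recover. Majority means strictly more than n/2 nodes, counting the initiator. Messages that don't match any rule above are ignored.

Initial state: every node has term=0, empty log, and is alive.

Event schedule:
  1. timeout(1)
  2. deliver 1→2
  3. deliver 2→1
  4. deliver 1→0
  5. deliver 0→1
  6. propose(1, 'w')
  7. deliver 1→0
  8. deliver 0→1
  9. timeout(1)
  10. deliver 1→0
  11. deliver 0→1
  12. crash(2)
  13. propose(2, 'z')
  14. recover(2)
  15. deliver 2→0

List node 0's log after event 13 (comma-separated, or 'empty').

step 1 timeout(1): 1={cand,t=1,log=-}
step 2 deliver 1→2: 2={foll,t=1,log=-}
step 3 deliver 2→1: 1={lead,t=1,log=-}
step 4 deliver 1→0: 0={foll,t=1,log=-}
step 5 deliver 0→1: —
step 6 propose(1,'w'): 1={lead,t=1,log=w}
step 7 deliver 1→0: 0={foll,t=1,log=w}
step 8 deliver 0→1: —
step 9 timeout(1): 1={cand,t=2,log=w}
step 10 deliver 1→0: 0={foll,t=2,log=w}
step 11 deliver 0→1: 1={lead,t=2,log=w}
step 12 crash(2): 2={✗foll,t=1,log=-}
step 13 propose(2,'z'): —

w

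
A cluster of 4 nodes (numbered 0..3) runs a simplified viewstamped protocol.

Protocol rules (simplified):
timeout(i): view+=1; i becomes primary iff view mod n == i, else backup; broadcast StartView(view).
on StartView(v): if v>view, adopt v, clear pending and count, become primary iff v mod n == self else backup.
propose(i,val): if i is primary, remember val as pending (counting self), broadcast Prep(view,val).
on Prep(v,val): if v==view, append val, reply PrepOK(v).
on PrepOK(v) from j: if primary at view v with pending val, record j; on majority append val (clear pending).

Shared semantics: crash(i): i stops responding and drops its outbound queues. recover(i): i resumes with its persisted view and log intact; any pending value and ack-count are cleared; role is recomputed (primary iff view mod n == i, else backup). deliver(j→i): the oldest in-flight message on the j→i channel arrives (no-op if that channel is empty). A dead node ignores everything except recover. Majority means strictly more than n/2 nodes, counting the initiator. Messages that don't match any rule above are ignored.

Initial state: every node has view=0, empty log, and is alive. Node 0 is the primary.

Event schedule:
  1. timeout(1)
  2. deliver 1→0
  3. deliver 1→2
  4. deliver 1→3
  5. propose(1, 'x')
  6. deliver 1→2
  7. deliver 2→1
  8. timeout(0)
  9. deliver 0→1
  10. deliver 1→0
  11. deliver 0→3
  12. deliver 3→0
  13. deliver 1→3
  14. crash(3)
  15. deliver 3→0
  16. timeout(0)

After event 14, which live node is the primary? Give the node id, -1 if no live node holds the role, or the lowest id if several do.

1. timeout(1):  <1:prim v1 ->
2. deliver 1→0:  <0:back v1 ->
3. deliver 1→2:  <2:back v1 ->
4. deliver 1→3:  <3:back v1 ->
5. propose(1,'x'):  nop
6. deliver 1→2:  <2:back v1 x>
7. deliver 2→1:  nop
8. timeout(0):  <0:back v2 ->
9. deliver 0→1:  <1:back v2 ->
10. deliver 1→0:  nop
11. deliver 0→3:  <3:back v2 ->
12. deliver 3→0:  nop
13. deliver 1→3:  nop
14. crash(3):  <3:✗back v2 ->

-1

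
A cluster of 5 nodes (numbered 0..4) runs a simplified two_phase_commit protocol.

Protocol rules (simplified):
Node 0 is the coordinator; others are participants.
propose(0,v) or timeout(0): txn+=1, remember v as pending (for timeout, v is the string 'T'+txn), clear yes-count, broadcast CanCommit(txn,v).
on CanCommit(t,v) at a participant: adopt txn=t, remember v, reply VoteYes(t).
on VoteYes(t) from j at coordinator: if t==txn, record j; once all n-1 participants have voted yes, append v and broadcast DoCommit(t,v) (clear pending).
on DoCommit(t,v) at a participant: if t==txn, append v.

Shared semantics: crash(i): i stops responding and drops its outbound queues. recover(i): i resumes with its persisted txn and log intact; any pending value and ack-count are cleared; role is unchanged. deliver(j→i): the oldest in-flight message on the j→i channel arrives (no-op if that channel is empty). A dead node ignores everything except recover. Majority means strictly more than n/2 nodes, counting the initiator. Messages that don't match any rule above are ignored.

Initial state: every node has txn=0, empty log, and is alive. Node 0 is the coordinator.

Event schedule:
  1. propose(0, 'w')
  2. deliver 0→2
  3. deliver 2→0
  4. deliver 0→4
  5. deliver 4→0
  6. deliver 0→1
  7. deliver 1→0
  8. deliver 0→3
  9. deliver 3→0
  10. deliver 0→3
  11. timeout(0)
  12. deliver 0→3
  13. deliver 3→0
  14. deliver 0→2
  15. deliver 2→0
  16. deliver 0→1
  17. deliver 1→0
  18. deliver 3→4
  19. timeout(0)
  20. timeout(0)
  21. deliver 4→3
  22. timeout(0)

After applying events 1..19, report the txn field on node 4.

1

step 1 propose(0,'w'): 0={coor,t=1,log=-}
step 2 deliver 0→2: 2={part,t=1,log=-}
step 3 deliver 2→0: —
step 4 deliver 0→4: 4={part,t=1,log=-}
step 5 deliver 4→0: —
step 6 deliver 0→1: 1={part,t=1,log=-}
step 7 deliver 1→0: —
step 8 deliver 0→3: 3={part,t=1,log=-}
step 9 deliver 3→0: 0={coor,t=1,log=w}
step 10 deliver 0→3: 3={part,t=1,log=w}
step 11 timeout(0): 0={coor,t=2,log=w}
step 12 deliver 0→3: 3={part,t=2,log=w}
step 13 deliver 3→0: —
step 14 deliver 0→2: 2={part,t=1,log=w}
step 15 deliver 2→0: —
step 16 deliver 0→1: 1={part,t=1,log=w}
step 17 deliver 1→0: —
step 18 deliver 3→4: —
step 19 timeout(0): 0={coor,t=3,log=w}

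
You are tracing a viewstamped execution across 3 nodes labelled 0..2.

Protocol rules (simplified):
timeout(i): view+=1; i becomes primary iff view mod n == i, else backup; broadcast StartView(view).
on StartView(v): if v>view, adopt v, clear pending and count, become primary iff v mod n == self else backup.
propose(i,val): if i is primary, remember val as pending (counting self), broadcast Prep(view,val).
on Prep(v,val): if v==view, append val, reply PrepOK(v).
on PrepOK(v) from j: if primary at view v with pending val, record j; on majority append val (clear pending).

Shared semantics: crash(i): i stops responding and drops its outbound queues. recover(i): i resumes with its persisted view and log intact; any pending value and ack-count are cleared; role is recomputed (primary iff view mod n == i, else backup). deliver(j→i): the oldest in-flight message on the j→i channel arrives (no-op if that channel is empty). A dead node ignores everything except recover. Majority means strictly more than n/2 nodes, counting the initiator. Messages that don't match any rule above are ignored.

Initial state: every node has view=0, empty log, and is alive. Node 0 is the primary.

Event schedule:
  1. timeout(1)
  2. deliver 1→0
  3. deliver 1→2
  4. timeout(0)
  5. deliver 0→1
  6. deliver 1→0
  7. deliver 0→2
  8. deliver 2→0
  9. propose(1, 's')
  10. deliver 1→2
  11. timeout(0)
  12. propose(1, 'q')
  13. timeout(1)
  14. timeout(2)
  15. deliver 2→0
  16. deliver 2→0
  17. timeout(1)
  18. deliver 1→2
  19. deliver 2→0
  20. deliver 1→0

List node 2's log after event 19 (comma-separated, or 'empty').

after 1 — timeout(1): n1:prim/v1/[-]
after 2 — deliver 1→0: n0:back/v1/[-]
after 3 — deliver 1→2: n2:back/v1/[-]
after 4 — timeout(0): n0:back/v2/[-]
after 5 — deliver 0→1: n1:back/v2/[-]
after 6 — deliver 1→0: ·
after 7 — deliver 0→2: n2:prim/v2/[-]
after 8 — deliver 2→0: ·
after 9 — propose(1,'s'): ·
after 10 — deliver 1→2: ·
after 11 — timeout(0): n0:prim/v3/[-]
after 12 — propose(1,'q'): ·
after 13 — timeout(1): n1:back/v3/[-]
after 14 — timeout(2): n2:back/v3/[-]
after 15 — deliver 2→0: ·
after 16 — deliver 2→0: ·
after 17 — timeout(1): n1:prim/v4/[-]
after 18 — deliver 1→2: ·
after 19 — deliver 2→0: ·

empty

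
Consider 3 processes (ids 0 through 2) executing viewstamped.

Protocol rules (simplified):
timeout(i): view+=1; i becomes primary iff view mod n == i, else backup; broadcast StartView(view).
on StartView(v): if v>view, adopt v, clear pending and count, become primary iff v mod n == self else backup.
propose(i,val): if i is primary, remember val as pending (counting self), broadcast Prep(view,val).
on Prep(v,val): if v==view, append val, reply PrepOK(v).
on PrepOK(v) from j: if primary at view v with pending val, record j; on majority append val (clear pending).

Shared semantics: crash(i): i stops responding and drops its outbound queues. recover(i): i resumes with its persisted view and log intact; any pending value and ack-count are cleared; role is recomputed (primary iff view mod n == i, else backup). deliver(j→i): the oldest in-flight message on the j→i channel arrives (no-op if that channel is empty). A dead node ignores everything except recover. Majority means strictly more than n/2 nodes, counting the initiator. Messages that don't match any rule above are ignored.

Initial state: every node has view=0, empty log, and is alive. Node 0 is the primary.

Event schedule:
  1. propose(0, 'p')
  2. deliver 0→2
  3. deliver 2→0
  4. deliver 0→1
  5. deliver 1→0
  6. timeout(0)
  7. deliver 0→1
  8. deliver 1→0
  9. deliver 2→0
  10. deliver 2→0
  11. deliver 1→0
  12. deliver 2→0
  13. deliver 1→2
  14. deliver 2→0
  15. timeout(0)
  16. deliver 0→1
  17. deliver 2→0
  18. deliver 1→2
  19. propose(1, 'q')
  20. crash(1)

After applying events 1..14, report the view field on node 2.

after 1 — propose(0,'p'): ·
after 2 — deliver 0→2: n2:back/v0/[p]
after 3 — deliver 2→0: n0:prim/v0/[p]
after 4 — deliver 0→1: n1:back/v0/[p]
after 5 — deliver 1→0: ·
after 6 — timeout(0): n0:back/v1/[p]
after 7 — deliver 0→1: n1:prim/v1/[p]
after 8 — deliver 1→0: ·
after 9 — deliver 2→0: ·
after 10 — deliver 2→0: ·
after 11 — deliver 1→0: ·
after 12 — deliver 2→0: ·
after 13 — deliver 1→2: ·
after 14 — deliver 2→0: ·

0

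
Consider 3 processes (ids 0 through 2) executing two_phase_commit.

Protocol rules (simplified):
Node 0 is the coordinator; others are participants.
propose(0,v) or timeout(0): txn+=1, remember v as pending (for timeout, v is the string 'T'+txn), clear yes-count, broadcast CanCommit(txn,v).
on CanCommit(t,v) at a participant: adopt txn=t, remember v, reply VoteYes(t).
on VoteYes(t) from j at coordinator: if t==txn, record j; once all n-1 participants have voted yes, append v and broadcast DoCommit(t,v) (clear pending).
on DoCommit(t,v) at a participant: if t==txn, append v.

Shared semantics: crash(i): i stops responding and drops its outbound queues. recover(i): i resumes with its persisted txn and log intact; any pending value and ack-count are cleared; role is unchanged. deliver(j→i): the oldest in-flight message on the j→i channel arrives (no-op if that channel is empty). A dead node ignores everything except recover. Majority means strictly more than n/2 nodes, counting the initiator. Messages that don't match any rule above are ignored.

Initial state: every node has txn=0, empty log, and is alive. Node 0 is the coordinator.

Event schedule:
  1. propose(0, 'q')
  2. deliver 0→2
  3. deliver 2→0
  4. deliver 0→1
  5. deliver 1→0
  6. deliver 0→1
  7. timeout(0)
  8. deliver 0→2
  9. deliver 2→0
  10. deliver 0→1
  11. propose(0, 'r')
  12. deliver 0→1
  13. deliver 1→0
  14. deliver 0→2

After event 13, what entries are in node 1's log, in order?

q

[1] propose(0,'q') → N0(coor t1 [-])
[2] deliver 0→2 → N2(part t1 [-])
[3] deliver 2→0 → ∅
[4] deliver 0→1 → N1(part t1 [-])
[5] deliver 1→0 → N0(coor t1 [q])
[6] deliver 0→1 → N1(part t1 [q])
[7] timeout(0) → N0(coor t2 [q])
[8] deliver 0→2 → N2(part t1 [q])
[9] deliver 2→0 → ∅
[10] deliver 0→1 → N1(part t2 [q])
[11] propose(0,'r') → N0(coor t3 [q])
[12] deliver 0→1 → N1(part t3 [q])
[13] deliver 1→0 → ∅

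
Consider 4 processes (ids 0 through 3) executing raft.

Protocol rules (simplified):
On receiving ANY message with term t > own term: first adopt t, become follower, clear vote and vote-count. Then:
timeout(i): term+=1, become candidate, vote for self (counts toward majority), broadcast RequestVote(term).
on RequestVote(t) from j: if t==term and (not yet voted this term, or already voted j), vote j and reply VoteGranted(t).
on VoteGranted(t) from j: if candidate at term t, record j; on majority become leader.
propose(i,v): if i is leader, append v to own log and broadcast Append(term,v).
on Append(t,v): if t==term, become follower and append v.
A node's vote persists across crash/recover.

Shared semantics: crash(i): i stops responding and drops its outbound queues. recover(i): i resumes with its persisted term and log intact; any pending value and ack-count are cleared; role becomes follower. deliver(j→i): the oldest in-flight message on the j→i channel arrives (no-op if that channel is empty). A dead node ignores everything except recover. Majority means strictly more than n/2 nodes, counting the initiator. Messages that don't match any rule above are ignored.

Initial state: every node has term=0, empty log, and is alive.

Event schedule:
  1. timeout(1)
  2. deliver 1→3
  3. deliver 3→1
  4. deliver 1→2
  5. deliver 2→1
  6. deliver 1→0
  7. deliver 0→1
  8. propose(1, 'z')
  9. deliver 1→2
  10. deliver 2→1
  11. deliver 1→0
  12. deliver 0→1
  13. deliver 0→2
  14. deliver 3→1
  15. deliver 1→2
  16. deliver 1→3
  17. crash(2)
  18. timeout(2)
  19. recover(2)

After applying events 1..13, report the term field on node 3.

1

e1 timeout(1): 1[cand,t=1,-]
e2 deliver 1→3: 3[foll,t=1,-]
e3 deliver 3→1: ·
e4 deliver 1→2: 2[foll,t=1,-]
e5 deliver 2→1: 1[lead,t=1,-]
e6 deliver 1→0: 0[foll,t=1,-]
e7 deliver 0→1: ·
e8 propose(1,'z'): 1[lead,t=1,z]
e9 deliver 1→2: 2[foll,t=1,z]
e10 deliver 2→1: ·
e11 deliver 1→0: 0[foll,t=1,z]
e12 deliver 0→1: ·
e13 deliver 0→2: ·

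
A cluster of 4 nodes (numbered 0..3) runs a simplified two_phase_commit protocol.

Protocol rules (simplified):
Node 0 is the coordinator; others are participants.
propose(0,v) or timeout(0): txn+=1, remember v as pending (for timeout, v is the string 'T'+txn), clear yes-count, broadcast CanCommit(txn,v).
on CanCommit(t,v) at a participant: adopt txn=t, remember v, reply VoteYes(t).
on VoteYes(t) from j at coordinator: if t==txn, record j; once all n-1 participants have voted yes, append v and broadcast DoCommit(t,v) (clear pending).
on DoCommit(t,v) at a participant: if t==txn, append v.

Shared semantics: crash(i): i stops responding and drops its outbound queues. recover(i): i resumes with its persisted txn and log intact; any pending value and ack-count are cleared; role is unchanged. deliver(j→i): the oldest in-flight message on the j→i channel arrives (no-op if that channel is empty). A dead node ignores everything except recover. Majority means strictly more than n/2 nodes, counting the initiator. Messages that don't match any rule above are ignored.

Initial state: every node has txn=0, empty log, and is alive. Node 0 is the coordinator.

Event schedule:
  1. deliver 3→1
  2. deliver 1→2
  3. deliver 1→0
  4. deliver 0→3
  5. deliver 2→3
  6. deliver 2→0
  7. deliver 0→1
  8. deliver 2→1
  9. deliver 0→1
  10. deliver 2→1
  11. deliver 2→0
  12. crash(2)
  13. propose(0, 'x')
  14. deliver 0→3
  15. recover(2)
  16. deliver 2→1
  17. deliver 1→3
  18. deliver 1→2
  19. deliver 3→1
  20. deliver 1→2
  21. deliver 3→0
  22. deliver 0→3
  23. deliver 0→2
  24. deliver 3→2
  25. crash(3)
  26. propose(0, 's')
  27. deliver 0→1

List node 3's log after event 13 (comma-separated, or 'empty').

after 1 — deliver 3→1: ·
after 2 — deliver 1→2: ·
after 3 — deliver 1→0: ·
after 4 — deliver 0→3: ·
after 5 — deliver 2→3: ·
after 6 — deliver 2→0: ·
after 7 — deliver 0→1: ·
after 8 — deliver 2→1: ·
after 9 — deliver 0→1: ·
after 10 — deliver 2→1: ·
after 11 — deliver 2→0: ·
after 12 — crash(2): n2:✗part/t0/[-]
after 13 — propose(0,'x'): n0:coor/t1/[-]

empty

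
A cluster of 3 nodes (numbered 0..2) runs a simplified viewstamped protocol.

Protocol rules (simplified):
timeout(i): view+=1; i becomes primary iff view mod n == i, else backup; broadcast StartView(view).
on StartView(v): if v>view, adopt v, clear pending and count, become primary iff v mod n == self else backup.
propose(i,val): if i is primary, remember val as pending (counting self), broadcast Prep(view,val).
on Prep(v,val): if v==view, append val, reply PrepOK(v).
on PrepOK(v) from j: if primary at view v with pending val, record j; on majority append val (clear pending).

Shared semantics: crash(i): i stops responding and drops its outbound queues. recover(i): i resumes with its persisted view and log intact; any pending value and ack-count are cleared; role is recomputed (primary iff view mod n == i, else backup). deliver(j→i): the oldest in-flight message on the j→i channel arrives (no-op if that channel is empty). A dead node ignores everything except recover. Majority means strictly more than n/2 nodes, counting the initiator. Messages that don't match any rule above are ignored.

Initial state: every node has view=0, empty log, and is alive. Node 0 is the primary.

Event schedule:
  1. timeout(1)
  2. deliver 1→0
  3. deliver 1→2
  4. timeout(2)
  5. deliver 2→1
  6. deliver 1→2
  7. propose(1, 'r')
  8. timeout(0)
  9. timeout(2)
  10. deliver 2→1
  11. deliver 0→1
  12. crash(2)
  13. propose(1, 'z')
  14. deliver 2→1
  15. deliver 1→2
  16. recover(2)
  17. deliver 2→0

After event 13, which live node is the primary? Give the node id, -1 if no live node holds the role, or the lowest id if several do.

-1

[1] timeout(1) → N1(prim v1 [-])
[2] deliver 1→0 → N0(back v1 [-])
[3] deliver 1→2 → N2(back v1 [-])
[4] timeout(2) → N2(prim v2 [-])
[5] deliver 2→1 → N1(back v2 [-])
[6] deliver 1→2 → ∅
[7] propose(1,'r') → ∅
[8] timeout(0) → N0(back v2 [-])
[9] timeout(2) → N2(back v3 [-])
[10] deliver 2→1 → N1(back v3 [-])
[11] deliver 0→1 → ∅
[12] crash(2) → N2(✗back v3 [-])
[13] propose(1,'z') → ∅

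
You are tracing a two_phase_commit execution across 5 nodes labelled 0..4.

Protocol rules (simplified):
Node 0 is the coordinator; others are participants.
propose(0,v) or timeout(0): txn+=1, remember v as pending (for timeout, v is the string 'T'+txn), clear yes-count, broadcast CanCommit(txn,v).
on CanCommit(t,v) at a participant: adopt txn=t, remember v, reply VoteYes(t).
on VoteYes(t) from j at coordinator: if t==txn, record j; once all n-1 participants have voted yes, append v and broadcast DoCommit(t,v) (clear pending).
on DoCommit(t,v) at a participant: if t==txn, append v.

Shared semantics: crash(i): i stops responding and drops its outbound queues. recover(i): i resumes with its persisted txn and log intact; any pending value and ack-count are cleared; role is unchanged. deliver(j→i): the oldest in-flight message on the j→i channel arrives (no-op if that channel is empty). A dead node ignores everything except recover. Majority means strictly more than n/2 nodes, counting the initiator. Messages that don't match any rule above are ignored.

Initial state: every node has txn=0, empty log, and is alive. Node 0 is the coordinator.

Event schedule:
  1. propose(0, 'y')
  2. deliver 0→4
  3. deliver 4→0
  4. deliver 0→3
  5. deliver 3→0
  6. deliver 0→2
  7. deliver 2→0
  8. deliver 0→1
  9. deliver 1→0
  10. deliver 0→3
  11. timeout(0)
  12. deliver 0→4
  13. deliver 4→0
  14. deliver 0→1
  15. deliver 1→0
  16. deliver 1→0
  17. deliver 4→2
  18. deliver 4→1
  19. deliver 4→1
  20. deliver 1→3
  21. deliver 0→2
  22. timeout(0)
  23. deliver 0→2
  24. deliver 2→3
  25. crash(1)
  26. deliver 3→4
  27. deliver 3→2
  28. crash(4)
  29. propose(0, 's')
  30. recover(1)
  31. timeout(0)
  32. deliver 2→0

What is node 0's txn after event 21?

e1 propose(0,'y'): 0[coor,t=1,-]
e2 deliver 0→4: 4[part,t=1,-]
e3 deliver 4→0: ·
e4 deliver 0→3: 3[part,t=1,-]
e5 deliver 3→0: ·
e6 deliver 0→2: 2[part,t=1,-]
e7 deliver 2→0: ·
e8 deliver 0→1: 1[part,t=1,-]
e9 deliver 1→0: 0[coor,t=1,y]
e10 deliver 0→3: 3[part,t=1,y]
e11 timeout(0): 0[coor,t=2,y]
e12 deliver 0→4: 4[part,t=1,y]
e13 deliver 4→0: ·
e14 deliver 0→1: 1[part,t=1,y]
e15 deliver 1→0: ·
e16 deliver 1→0: ·
e17 deliver 4→2: ·
e18 deliver 4→1: ·
e19 deliver 4→1: ·
e20 deliver 1→3: ·
e21 deliver 0→2: 2[part,t=1,y]

2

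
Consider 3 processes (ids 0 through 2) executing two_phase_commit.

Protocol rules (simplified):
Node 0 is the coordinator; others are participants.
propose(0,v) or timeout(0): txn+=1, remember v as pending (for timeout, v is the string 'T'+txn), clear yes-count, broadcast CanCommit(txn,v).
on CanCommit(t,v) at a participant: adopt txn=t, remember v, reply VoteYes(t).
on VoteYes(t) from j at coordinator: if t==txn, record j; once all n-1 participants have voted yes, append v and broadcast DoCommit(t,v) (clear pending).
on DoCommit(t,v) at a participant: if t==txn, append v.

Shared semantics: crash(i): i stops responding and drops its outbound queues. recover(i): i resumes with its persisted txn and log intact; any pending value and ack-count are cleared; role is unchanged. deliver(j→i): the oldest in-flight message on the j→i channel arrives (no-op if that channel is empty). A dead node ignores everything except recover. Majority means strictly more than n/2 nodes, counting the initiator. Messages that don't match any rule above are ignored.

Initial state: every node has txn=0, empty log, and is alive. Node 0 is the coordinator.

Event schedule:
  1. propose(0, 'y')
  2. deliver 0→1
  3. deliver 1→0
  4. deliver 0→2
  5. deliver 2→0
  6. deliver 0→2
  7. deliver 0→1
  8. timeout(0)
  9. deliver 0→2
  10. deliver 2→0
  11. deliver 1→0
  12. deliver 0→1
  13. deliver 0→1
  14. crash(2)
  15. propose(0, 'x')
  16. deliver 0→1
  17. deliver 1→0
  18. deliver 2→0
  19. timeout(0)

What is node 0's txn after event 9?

after 1 — propose(0,'y'): n0:coor/t1/[-]
after 2 — deliver 0→1: n1:part/t1/[-]
after 3 — deliver 1→0: ·
after 4 — deliver 0→2: n2:part/t1/[-]
after 5 — deliver 2→0: n0:coor/t1/[y]
after 6 — deliver 0→2: n2:part/t1/[y]
after 7 — deliver 0→1: n1:part/t1/[y]
after 8 — timeout(0): n0:coor/t2/[y]
after 9 — deliver 0→2: n2:part/t2/[y]

2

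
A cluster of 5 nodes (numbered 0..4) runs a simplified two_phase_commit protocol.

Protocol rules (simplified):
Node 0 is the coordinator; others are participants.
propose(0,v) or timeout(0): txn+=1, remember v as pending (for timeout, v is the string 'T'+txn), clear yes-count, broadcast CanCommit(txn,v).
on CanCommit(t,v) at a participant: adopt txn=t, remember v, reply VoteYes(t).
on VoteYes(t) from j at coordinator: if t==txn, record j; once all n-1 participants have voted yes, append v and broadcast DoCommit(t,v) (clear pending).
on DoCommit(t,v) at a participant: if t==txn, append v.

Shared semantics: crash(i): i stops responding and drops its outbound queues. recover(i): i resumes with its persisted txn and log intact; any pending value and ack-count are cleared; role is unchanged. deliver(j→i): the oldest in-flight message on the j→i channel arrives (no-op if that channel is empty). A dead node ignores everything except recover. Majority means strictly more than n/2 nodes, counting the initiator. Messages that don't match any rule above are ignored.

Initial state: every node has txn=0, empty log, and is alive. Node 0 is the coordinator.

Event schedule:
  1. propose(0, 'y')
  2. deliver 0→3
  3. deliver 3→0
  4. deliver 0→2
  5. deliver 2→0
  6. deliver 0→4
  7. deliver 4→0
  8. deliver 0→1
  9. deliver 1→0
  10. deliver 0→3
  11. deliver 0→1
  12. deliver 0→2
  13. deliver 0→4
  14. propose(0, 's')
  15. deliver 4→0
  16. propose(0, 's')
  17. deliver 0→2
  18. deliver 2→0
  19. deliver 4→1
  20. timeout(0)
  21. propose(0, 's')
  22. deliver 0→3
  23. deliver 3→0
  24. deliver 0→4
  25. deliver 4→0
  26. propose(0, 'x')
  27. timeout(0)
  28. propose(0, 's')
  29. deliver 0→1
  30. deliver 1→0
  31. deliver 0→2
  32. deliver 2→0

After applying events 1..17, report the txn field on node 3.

1

e1 propose(0,'y'): 0[coor,t=1,-]
e2 deliver 0→3: 3[part,t=1,-]
e3 deliver 3→0: ·
e4 deliver 0→2: 2[part,t=1,-]
e5 deliver 2→0: ·
e6 deliver 0→4: 4[part,t=1,-]
e7 deliver 4→0: ·
e8 deliver 0→1: 1[part,t=1,-]
e9 deliver 1→0: 0[coor,t=1,y]
e10 deliver 0→3: 3[part,t=1,y]
e11 deliver 0→1: 1[part,t=1,y]
e12 deliver 0→2: 2[part,t=1,y]
e13 deliver 0→4: 4[part,t=1,y]
e14 propose(0,'s'): 0[coor,t=2,y]
e15 deliver 4→0: ·
e16 propose(0,'s'): 0[coor,t=3,y]
e17 deliver 0→2: 2[part,t=2,y]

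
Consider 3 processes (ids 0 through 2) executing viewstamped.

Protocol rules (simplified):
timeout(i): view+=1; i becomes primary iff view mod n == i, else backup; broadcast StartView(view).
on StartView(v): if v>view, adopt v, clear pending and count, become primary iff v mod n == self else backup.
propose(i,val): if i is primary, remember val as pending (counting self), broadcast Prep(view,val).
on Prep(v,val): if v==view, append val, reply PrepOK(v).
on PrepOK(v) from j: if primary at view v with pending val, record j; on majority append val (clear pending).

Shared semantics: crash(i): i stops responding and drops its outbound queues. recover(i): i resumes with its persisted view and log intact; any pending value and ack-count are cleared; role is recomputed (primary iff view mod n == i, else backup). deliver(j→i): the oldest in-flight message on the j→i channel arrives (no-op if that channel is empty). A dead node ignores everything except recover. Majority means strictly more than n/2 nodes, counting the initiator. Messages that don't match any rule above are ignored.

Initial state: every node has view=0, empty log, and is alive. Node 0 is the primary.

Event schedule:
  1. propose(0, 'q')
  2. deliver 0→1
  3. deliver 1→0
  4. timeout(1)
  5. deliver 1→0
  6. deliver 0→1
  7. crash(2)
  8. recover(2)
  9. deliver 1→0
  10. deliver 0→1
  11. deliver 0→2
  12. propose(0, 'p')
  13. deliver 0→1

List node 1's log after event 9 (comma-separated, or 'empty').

q

after 1 — propose(0,'q'): ·
after 2 — deliver 0→1: n1:back/v0/[q]
after 3 — deliver 1→0: n0:prim/v0/[q]
after 4 — timeout(1): n1:prim/v1/[q]
after 5 — deliver 1→0: n0:back/v1/[q]
after 6 — deliver 0→1: ·
after 7 — crash(2): n2:✗back/v0/[-]
after 8 — recover(2): n2:back/v0/[-]
after 9 — deliver 1→0: ·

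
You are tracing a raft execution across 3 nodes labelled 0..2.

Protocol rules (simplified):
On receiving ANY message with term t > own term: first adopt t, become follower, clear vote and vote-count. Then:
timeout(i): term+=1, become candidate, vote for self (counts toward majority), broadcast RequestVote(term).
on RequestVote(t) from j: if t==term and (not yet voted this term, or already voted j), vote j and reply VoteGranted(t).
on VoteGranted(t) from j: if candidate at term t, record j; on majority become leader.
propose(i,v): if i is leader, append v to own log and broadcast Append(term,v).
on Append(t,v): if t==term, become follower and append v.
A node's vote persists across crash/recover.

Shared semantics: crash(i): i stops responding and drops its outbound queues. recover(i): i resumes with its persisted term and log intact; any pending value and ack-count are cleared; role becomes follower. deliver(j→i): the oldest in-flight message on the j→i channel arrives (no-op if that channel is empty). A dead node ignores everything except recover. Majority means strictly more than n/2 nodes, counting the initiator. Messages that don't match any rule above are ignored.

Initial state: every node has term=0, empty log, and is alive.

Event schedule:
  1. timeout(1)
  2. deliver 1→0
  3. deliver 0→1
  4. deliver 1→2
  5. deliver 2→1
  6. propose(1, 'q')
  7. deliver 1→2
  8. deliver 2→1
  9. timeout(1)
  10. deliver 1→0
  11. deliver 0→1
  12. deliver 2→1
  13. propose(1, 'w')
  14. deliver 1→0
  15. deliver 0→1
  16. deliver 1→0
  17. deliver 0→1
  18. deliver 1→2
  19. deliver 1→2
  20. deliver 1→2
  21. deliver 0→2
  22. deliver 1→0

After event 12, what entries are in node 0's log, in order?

after 1 — timeout(1): n1:cand/t1/[-]
after 2 — deliver 1→0: n0:foll/t1/[-]
after 3 — deliver 0→1: n1:lead/t1/[-]
after 4 — deliver 1→2: n2:foll/t1/[-]
after 5 — deliver 2→1: ·
after 6 — propose(1,'q'): n1:lead/t1/[q]
after 7 — deliver 1→2: n2:foll/t1/[q]
after 8 — deliver 2→1: ·
after 9 — timeout(1): n1:cand/t2/[q]
after 10 — deliver 1→0: n0:foll/t1/[q]
after 11 — deliver 0→1: ·
after 12 — deliver 2→1: ·

q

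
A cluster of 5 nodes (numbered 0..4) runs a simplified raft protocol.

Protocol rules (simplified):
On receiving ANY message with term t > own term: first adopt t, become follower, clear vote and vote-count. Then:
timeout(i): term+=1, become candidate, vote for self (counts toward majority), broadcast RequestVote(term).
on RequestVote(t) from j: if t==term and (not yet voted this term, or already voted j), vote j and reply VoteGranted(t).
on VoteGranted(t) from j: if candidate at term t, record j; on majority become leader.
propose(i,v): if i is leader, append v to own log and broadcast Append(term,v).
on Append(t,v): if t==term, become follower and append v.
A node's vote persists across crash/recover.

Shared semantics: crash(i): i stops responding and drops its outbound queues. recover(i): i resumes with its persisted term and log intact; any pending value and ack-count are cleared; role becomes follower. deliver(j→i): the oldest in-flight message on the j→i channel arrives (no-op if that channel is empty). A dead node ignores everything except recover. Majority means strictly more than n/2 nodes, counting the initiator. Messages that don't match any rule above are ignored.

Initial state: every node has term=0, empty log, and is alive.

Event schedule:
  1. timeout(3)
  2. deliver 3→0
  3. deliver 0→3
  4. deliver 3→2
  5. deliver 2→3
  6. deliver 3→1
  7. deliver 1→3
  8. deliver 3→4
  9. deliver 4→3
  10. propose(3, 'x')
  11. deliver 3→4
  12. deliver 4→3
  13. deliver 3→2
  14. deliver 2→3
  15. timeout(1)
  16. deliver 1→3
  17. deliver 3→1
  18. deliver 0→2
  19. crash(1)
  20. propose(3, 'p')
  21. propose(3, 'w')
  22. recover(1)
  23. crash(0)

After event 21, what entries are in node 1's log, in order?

empty

[1] timeout(3) → N3(cand t1 [-])
[2] deliver 3→0 → N0(foll t1 [-])
[3] deliver 0→3 → ∅
[4] deliver 3→2 → N2(foll t1 [-])
[5] deliver 2→3 → N3(lead t1 [-])
[6] deliver 3→1 → N1(foll t1 [-])
[7] deliver 1→3 → ∅
[8] deliver 3→4 → N4(foll t1 [-])
[9] deliver 4→3 → ∅
[10] propose(3,'x') → N3(lead t1 [x])
[11] deliver 3→4 → N4(foll t1 [x])
[12] deliver 4→3 → ∅
[13] deliver 3→2 → N2(foll t1 [x])
[14] deliver 2→3 → ∅
[15] timeout(1) → N1(cand t2 [-])
[16] deliver 1→3 → N3(foll t2 [x])
[17] deliver 3→1 → ∅
[18] deliver 0→2 → ∅
[19] crash(1) → N1(✗cand t2 [-])
[20] propose(3,'p') → ∅
[21] propose(3,'w') → ∅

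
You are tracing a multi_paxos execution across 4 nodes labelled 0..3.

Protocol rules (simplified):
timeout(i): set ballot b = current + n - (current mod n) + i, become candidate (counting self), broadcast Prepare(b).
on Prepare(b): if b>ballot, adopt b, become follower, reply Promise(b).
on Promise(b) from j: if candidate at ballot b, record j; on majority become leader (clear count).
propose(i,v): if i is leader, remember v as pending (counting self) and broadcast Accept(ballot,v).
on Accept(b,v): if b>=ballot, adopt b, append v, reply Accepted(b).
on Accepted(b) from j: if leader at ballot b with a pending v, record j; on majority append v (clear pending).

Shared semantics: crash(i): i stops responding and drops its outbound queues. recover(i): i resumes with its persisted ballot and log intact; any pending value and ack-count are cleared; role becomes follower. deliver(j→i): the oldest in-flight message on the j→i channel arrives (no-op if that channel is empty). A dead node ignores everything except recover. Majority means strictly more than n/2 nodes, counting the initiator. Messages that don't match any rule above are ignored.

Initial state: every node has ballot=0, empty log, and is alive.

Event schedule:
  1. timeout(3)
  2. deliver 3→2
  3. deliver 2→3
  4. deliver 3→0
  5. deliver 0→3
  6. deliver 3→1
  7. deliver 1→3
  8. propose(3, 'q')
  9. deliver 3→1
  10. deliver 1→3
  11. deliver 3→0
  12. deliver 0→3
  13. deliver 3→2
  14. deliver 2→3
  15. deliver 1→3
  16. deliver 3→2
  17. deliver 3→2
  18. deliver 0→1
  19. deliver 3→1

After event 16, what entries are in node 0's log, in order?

[1] timeout(3) → N3(cand b7 [-])
[2] deliver 3→2 → N2(foll b7 [-])
[3] deliver 2→3 → ∅
[4] deliver 3→0 → N0(foll b7 [-])
[5] deliver 0→3 → N3(lead b7 [-])
[6] deliver 3→1 → N1(foll b7 [-])
[7] deliver 1→3 → ∅
[8] propose(3,'q') → ∅
[9] deliver 3→1 → N1(foll b7 [q])
[10] deliver 1→3 → ∅
[11] deliver 3→0 → N0(foll b7 [q])
[12] deliver 0→3 → N3(lead b7 [q])
[13] deliver 3→2 → N2(foll b7 [q])
[14] deliver 2→3 → ∅
[15] deliver 1→3 → ∅
[16] deliver 3→2 → ∅

q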